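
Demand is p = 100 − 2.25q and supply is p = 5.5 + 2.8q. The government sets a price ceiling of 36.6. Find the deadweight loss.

Competitive equilibrium: 100 − 2.25q = 5.5 + 2.8q → q* = 18.71287, p* = 57.89604.
At the ceiling p = 36.6, quantity supplied = (36.6 − 5.5)/2.8 = 11.10714.
Willingness to pay at q' = 11.10714: 100 − 2.25·11.10714 = 75.00894.
Δq = 18.71287 − 11.10714 = 7.60573; wedge = 75.00894 − 36.6 = 38.40894.
DWL = ½ × 7.60573 × 38.40894 = 146.06.

146.06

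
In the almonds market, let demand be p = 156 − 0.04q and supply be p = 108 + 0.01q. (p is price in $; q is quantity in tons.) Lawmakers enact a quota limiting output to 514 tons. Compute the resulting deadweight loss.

Competitive equilibrium: 156 − 0.04q = 108 + 0.01q → q* = 960, p* = 117.6.
At q = 514: demand price = 156 − 0.04·514 = 135.44; supply price = 108 + 0.01·514 = 113.14.
Δq = 960 − 514 = 446; wedge = 135.44 − 113.14 = 22.3.
DWL = ½ × 446 × 22.3 = $4972.90.

$4972.90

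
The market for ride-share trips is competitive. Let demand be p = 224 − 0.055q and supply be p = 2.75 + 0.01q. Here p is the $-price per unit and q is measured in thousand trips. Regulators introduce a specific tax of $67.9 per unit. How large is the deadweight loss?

$35464.69 thousand

Competitive equilibrium: 224 − 0.055q = 2.75 + 0.01q → q* = 3403.8462, p* = 36.7885.
With the tax, the buyer price exceeds the seller price by 67.9: (224 − 0.055q) − (2.75 + 0.01q) = 67.9 → q' = 2359.2308.
Δq = 3403.8462 − 2359.2308 = 1044.6154; the wedge equals the tax, 67.9.
Deadweight loss = ½ × 1044.6154 × 67.9 = $35464.69 thousand.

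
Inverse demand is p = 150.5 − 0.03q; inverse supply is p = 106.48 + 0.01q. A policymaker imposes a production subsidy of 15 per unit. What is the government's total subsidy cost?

Competitive equilibrium: 150.5 − 0.03q = 106.48 + 0.01q → q* = 1100.5, p* = 117.485.
The subsidy lowers effective supply by 15: p = 91.48 + 0.01q.
New quantity: 150.5 − 0.03q = 91.48 + 0.01q → q' = 1475.5.
Total subsidy cost = 15 × 1475.5 = 22132.50.

22132.50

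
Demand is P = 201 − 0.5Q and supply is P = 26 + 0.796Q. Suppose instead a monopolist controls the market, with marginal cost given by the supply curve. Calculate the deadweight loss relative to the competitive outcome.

915.73

Competitive equilibrium: 201 − 0.5Q = 26 + 0.796Q → Q* = 135.0309, P* = 133.4846.
Marginal revenue: MR = 201 − Q. Set MR = MC: 201 − Q = 26 + 0.796Q → Q_m = 97.4388.
Price P_m = 201 − 0.5·97.4388 = 152.2806; MC(Q_m) = 26 + 0.796·97.4388 = 103.5613.
Competitive Q* = 135.0309, so ΔQ = 37.5921; wedge = 152.2806 − 103.5613 = 48.7193.
Deadweight loss = ½ × 37.5921 × 48.7193 = 915.73.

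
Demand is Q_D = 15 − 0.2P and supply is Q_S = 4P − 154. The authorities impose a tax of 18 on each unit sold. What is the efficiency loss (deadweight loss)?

30.86

In inverse form: demand P = 75 − 5Q, supply P = 38.5 + 0.25Q.
Competitive equilibrium: 75 − 5Q = 38.5 + 0.25Q → Q* = 6.9524, P* = 40.2381.
With the tax, the buyer price exceeds the seller price by 18: (75 − 5Q) − (38.5 + 0.25Q) = 18 → Q' = 3.5238.
ΔQ = 6.9524 − 3.5238 = 3.4286; the wedge equals the tax, 18.
Welfare loss = ½ × 3.4286 × 18 = 30.86.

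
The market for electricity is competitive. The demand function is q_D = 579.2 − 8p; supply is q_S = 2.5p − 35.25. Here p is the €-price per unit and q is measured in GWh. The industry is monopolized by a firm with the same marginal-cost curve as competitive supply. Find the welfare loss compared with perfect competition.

€119.71

In inverse form: demand p = 72.4 − 0.125q, supply p = 14.1 + 0.4q.
Competitive equilibrium: 72.4 − 0.125q = 14.1 + 0.4q → q* = 111.0476, p* = 58.519.
Marginal revenue: MR = 72.4 − 0.25q. Set MR = MC: 72.4 − 0.25q = 14.1 + 0.4q → q_m = 89.6923.
Price p_m = 72.4 − 0.125·89.6923 = 61.1885; MC(q_m) = 14.1 + 0.4·89.6923 = 49.9769.
Competitive q* = 111.0476, so Δq = 21.3553; wedge = 61.1885 − 49.9769 = 11.2116.
Welfare loss = ½ × 21.3553 × 11.2116 = €119.71.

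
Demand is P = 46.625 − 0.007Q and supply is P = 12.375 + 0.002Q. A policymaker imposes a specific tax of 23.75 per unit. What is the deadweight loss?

Competitive equilibrium: 46.625 − 0.007Q = 12.375 + 0.002Q → Q* = 3805.5556, P* = 19.9861.
With the tax, the buyer price exceeds the seller price by 23.75: (46.625 − 0.007Q) − (12.375 + 0.002Q) = 23.75 → Q' = 1166.6667.
ΔQ = 3805.5556 − 1166.6667 = 2638.8889; the wedge equals the tax, 23.75.
Welfare loss = ½ × 2638.8889 × 23.75 = 31336.81.

31336.81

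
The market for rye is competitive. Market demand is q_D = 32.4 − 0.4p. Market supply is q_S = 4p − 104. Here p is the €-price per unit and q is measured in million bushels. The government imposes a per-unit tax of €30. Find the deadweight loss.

In inverse form: demand p = 81 − 2.5q, supply p = 26 + 0.25q.
Competitive equilibrium: 81 − 2.5q = 26 + 0.25q → q* = 20, p* = 31.
With the tax, the buyer price exceeds the seller price by 30: (81 − 2.5q) − (26 + 0.25q) = 30 → q' = 9.0909.
Δq = 20 − 9.0909 = 10.9091; the wedge equals the tax, 30.
The triangle = ½ × 10.9091 × 30 = €163.64 million.

€163.64 million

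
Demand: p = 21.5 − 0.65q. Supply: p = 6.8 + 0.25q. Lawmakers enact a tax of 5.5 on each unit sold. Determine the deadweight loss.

Competitive equilibrium: 21.5 − 0.65q = 6.8 + 0.25q → q* = 16.3333, p* = 10.8833.
With the tax, the buyer price exceeds the seller price by 5.5: (21.5 − 0.65q) − (6.8 + 0.25q) = 5.5 → q' = 10.2222.
Δq = 16.3333 − 10.2222 = 6.1111; the wedge equals the tax, 5.5.
Welfare loss = ½ × 6.1111 × 5.5 = 16.81.

16.81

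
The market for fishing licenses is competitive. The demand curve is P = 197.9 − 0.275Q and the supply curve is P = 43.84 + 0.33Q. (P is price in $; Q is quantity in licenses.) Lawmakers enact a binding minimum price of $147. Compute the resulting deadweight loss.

$1463.41

Competitive equilibrium: 197.9 − 0.275Q = 43.84 + 0.33Q → Q* = 254.6446, P* = 127.8727.
At the floor P = 147, quantity demanded = (197.9 − 147)/0.275 = 185.0909.
Sellers' marginal cost at Q' = 185.0909: 43.84 + 0.33·185.0909 = 104.92.
ΔQ = 254.6446 − 185.0909 = 69.5537; wedge = 147 − 104.92 = 42.08.
Welfare loss = ½ × 69.5537 × 42.08 = $1463.41.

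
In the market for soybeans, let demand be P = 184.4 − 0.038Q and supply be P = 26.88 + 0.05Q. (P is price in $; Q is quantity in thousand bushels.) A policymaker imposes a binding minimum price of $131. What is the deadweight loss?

$6512.99 thousand

Competitive equilibrium: 184.4 − 0.038Q = 26.88 + 0.05Q → Q* = 1790, P* = 116.38.
At the floor P = 131, quantity demanded = (184.4 − 131)/0.038 = 1405.26316.
Sellers' marginal cost at Q' = 1405.26316: 26.88 + 0.05·1405.26316 = 97.14316.
ΔQ = 1790 − 1405.26316 = 384.73684; wedge = 131 − 97.14316 = 33.85684.
Deadweight loss = ½ × 384.73684 × 33.85684 = $6512.99 thousand.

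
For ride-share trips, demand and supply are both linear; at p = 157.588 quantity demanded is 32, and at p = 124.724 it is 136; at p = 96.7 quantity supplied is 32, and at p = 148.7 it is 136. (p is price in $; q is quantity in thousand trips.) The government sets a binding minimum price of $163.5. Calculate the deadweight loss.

Demand slope = (124.724 − 157.588)/(136 − 32) = −0.316, so p = 167.7 − 0.316q.
Supply slope = (148.7 − 96.7)/(136 − 32) = 0.5, so p = 80.7 + 0.5q.
Competitive equilibrium: 167.7 − 0.316q = 80.7 + 0.5q → q* = 106.6176, p* = 134.0088.
At the floor p = 163.5, quantity demanded = (167.7 − 163.5)/0.316 = 13.2911.
Sellers' marginal cost at q' = 13.2911: 80.7 + 0.5·13.2911 = 87.3456.
Δq = 106.6176 − 13.2911 = 93.3265; wedge = 163.5 − 87.3456 = 76.1544.
The triangle = ½ × 93.3265 × 76.1544 = $3553.61 thousand.

$3553.61 thousand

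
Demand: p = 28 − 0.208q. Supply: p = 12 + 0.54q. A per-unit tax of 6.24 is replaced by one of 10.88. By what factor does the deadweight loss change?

Competitive equilibrium: 28 − 0.208q = 12 + 0.54q → q* = 21.3904, p* = 23.5508.
For a per-unit tax t: Δq = t/0.748, so DWL = ½·t·(t/0.748) = t²/1.496.
At t = 6.24: DWL = 26.028. At t = 10.88: DWL = 79.127.
Ratio = (10.88/6.24)² = 3.040.

3.040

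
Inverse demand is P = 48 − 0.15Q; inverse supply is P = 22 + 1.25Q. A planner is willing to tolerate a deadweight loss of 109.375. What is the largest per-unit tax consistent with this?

Competitive equilibrium: 48 − 0.15Q = 22 + 1.25Q → Q* = 18.5714, P* = 45.2143.
A tax t gives ΔQ = t/1.4 and wedge t, so DWL = t²/2.8.
t²/2.8 = 109.375 → t² = 306.25 → t = 17.5.

17.5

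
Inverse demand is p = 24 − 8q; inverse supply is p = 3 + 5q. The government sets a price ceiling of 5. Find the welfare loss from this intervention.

9.60

Competitive equilibrium: 24 − 8q = 3 + 5q → q* = 1.6154, p* = 11.0769.
At the ceiling p = 5, quantity supplied = (5 − 3)/5 = 0.4.
Willingness to pay at q' = 0.4: 24 − 8·0.4 = 20.8.
Δq = 1.6154 − 0.4 = 1.2154; wedge = 20.8 − 5 = 15.8.
The triangle = ½ × 1.2154 × 15.8 = 9.60.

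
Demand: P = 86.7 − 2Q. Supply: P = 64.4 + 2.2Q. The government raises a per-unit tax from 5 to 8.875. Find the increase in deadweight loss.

Competitive equilibrium: 86.7 − 2Q = 64.4 + 2.2Q → Q* = 5.3095, P* = 76.081.
For a per-unit tax t: ΔQ = t/4.2, so DWL = ½·t·(t/4.2) = t²/8.4.
At t = 5: DWL = 2.976. At t = 8.875: DWL = 9.377.
Increase = 9.377 − 2.976 = 6.40.

6.40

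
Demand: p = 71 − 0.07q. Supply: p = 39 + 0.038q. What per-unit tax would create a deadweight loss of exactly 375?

9

Competitive equilibrium: 71 − 0.07q = 39 + 0.038q → q* = 296.2963, p* = 50.2593.
A tax t gives Δq = t/0.108 and wedge t, so DWL = t²/0.216.
t²/0.216 = 375 → t² = 81 → t = 9.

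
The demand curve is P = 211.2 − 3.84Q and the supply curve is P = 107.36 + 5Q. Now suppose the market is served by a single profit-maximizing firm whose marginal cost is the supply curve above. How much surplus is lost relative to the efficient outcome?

Competitive equilibrium: 211.2 − 3.84Q = 107.36 + 5Q → Q* = 11.7466, P* = 166.093.
Marginal revenue: MR = 211.2 − 7.68Q. Set MR = MC: 211.2 − 7.68Q = 107.36 + 5Q → Q_m = 8.1893.
Price P_m = 211.2 − 3.84·8.1893 = 179.7531; MC(Q_m) = 107.36 + 5·8.1893 = 148.3065.
Competitive Q* = 11.7466, so ΔQ = 3.5573; wedge = 179.7531 − 148.3065 = 31.4466.
The triangle = ½ × 3.5573 × 31.4466 = 55.93.

55.93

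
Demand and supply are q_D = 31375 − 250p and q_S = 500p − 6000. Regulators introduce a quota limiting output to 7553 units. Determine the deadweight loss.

387398.76

In inverse form: demand p = 125.5 − 0.004q, supply p = 12 + 0.002q.
Competitive equilibrium: 125.5 − 0.004q = 12 + 0.002q → q* = 18916.6667, p* = 49.8333.
At q = 7553: demand price = 125.5 − 0.004·7553 = 95.288; supply price = 12 + 0.002·7553 = 27.106.
Δq = 18916.6667 − 7553 = 11363.6667; wedge = 95.288 − 27.106 = 68.182.
Deadweight loss = ½ × 11363.6667 × 68.182 = 387398.76.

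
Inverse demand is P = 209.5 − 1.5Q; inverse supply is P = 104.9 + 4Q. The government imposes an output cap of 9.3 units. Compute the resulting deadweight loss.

259.72

Competitive equilibrium: 209.5 − 1.5Q = 104.9 + 4Q → Q* = 19.0182, P* = 180.9727.
At Q = 9.3: demand price = 209.5 − 1.5·9.3 = 195.55; supply price = 104.9 + 4·9.3 = 142.1.
ΔQ = 19.0182 − 9.3 = 9.7182; wedge = 195.55 − 142.1 = 53.45.
DWL = ½ × 9.7182 × 53.45 = 259.72.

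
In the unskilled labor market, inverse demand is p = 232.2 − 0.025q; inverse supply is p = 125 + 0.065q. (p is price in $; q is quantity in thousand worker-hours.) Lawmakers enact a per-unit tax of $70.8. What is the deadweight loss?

$27848 thousand

Competitive equilibrium: 232.2 − 0.025q = 125 + 0.065q → q* = 1191.1111, p* = 202.4222.
With the tax, the buyer price exceeds the seller price by 70.8: (232.2 − 0.025q) − (125 + 0.065q) = 70.8 → q' = 404.4444.
Δq = 1191.1111 − 404.4444 = 786.6667; the wedge equals the tax, 70.8.
The triangle = ½ × 786.6667 × 70.8 = $27848 thousand.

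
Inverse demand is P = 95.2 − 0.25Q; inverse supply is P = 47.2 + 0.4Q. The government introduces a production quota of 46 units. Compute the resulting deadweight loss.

Competitive equilibrium: 95.2 − 0.25Q = 47.2 + 0.4Q → Q* = 73.8462, P* = 76.7385.
At Q = 46: demand price = 95.2 − 0.25·46 = 83.7; supply price = 47.2 + 0.4·46 = 65.6.
ΔQ = 73.8462 − 46 = 27.8462; wedge = 83.7 − 65.6 = 18.1.
DWL = ½ × 27.8462 × 18.1 = 252.01.

252.01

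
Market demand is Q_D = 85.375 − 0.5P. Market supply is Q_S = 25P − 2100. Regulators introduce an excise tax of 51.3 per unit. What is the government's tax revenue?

In inverse form: demand P = 170.75 − 2Q, supply P = 84 + 0.04Q.
Competitive equilibrium: 170.75 − 2Q = 84 + 0.04Q → Q* = 42.52451, P* = 85.70098.
With the tax, the buyer price exceeds the seller price by 51.3: (170.75 − 2Q) − (84 + 0.04Q) = 51.3 → Q' = 17.37745.
Tax revenue = 51.3 × 17.37745 = 891.46.

891.46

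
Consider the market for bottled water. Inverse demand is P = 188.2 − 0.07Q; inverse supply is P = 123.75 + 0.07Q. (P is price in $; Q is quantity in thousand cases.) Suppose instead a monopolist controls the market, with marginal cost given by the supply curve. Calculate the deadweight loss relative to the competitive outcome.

Competitive equilibrium: 188.2 − 0.07Q = 123.75 + 0.07Q → Q* = 460.35714, P* = 155.975.
Marginal revenue: MR = 188.2 − 0.14Q. Set MR = MC: 188.2 − 0.14Q = 123.75 + 0.07Q → Q_m = 306.90476.
Price P_m = 188.2 − 0.07·306.90476 = 166.71667; MC(Q_m) = 123.75 + 0.07·306.90476 = 145.23333.
Competitive Q* = 460.35714, so ΔQ = 153.45238; wedge = 166.71667 − 145.23333 = 21.48334.
The triangle = ½ × 153.45238 × 21.48334 = $1648.33 thousand.

$1648.33 thousand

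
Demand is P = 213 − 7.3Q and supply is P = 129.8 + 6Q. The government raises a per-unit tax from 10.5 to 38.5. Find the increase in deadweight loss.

Competitive equilibrium: 213 − 7.3Q = 129.8 + 6Q → Q* = 6.2556, P* = 167.3338.
For a per-unit tax t: ΔQ = t/13.3, so DWL = ½·t·(t/13.3) = t²/26.6.
At t = 10.5: DWL = 4.145. At t = 38.5: DWL = 55.724.
Increase = 55.724 − 4.145 = 51.58.

51.58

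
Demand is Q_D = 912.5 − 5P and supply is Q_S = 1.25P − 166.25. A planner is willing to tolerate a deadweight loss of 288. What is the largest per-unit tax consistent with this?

24

In inverse form: demand P = 182.5 − 0.2Q, supply P = 133 + 0.8Q.
Competitive equilibrium: 182.5 − 0.2Q = 133 + 0.8Q → Q* = 49.5, P* = 172.6.
A tax t gives ΔQ = t/1 and wedge t, so DWL = t²/2.
t²/2 = 288 → t² = 576 → t = 24.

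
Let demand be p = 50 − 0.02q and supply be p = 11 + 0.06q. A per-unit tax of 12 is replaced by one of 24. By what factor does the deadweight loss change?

4

Competitive equilibrium: 50 − 0.02q = 11 + 0.06q → q* = 487.5, p* = 40.25.
For a per-unit tax t: Δq = t/0.08, so DWL = ½·t·(t/0.08) = t²/0.16.
At t = 12: DWL = 900. At t = 24: DWL = 3600.
Ratio = (24/12)² = 4.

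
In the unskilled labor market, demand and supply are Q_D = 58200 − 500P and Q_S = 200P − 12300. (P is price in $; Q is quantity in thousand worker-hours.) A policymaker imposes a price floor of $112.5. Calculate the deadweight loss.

In inverse form: demand P = 116.4 − 0.002Q, supply P = 61.5 + 0.005Q.
Competitive equilibrium: 116.4 − 0.002Q = 61.5 + 0.005Q → Q* = 7842.8571, P* = 100.7143.
At the floor P = 112.5, quantity demanded = (116.4 − 112.5)/0.002 = 1950.
Sellers' marginal cost at Q' = 1950: 61.5 + 0.005·1950 = 71.25.
ΔQ = 7842.8571 − 1950 = 5892.8571; wedge = 112.5 − 71.25 = 41.25.
Welfare loss = ½ × 5892.8571 × 41.25 = $121540.18 thousand.

$121540.18 thousand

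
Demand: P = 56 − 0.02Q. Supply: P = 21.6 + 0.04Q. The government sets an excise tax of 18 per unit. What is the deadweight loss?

Competitive equilibrium: 56 − 0.02Q = 21.6 + 0.04Q → Q* = 573.3333, P* = 44.5333.
With the tax, the buyer price exceeds the seller price by 18: (56 − 0.02Q) − (21.6 + 0.04Q) = 18 → Q' = 273.3333.
ΔQ = 573.3333 − 273.3333 = 300; the wedge equals the tax, 18.
The triangle = ½ × 300 × 18 = 2700.

2700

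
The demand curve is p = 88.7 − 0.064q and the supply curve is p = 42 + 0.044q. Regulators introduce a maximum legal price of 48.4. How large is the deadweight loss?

Competitive equilibrium: 88.7 − 0.064q = 42 + 0.044q → q* = 432.40741, p* = 61.02593.
At the ceiling p = 48.4, quantity supplied = (48.4 − 42)/0.044 = 145.45455.
Willingness to pay at q' = 145.45455: 88.7 − 0.064·145.45455 = 79.39091.
Δq = 432.40741 − 145.45455 = 286.95286; wedge = 79.39091 − 48.4 = 30.99091.
Deadweight loss = ½ × 286.95286 × 30.99091 = 4446.47.

4446.47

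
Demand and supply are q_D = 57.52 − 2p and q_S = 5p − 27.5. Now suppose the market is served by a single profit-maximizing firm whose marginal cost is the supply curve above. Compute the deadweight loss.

67.09

In inverse form: demand p = 28.76 − 0.5q, supply p = 5.5 + 0.2q.
Competitive equilibrium: 28.76 − 0.5q = 5.5 + 0.2q → q* = 33.2286, p* = 12.1457.
Marginal revenue: MR = 28.76 − q. Set MR = MC: 28.76 − q = 5.5 + 0.2q → q_m = 19.3833.
Price p_m = 28.76 − 0.5·19.3833 = 19.0684; MC(q_m) = 5.5 + 0.2·19.3833 = 9.3767.
Competitive q* = 33.2286, so Δq = 13.8453; wedge = 19.0684 − 9.3767 = 9.6917.
Deadweight loss = ½ × 13.8453 × 9.6917 = 67.09.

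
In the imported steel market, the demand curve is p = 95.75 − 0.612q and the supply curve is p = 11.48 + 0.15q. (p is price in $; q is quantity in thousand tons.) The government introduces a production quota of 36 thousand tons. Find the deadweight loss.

Competitive equilibrium: 95.75 − 0.612q = 11.48 + 0.15q → q* = 110.5906, p* = 28.0686.
At q = 36: demand price = 95.75 − 0.612·36 = 73.718; supply price = 11.48 + 0.15·36 = 16.88.
Δq = 110.5906 − 36 = 74.5906; wedge = 73.718 − 16.88 = 56.838.
Welfare loss = ½ × 74.5906 × 56.838 = $2119.79 thousand.

$2119.79 thousand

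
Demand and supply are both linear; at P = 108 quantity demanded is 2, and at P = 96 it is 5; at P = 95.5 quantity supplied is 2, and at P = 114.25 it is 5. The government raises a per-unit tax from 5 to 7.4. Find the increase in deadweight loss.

Demand slope = (96 − 108)/(5 − 2) = −4, so P = 116 − 4Q.
Supply slope = (114.25 − 95.5)/(5 − 2) = 6.25, so P = 83 + 6.25Q.
Competitive equilibrium: 116 − 4Q = 83 + 6.25Q → Q* = 3.2195, P* = 103.122.
For a per-unit tax t: ΔQ = t/10.25, so DWL = ½·t·(t/10.25) = t²/20.5.
At t = 5: DWL = 1.22. At t = 7.4: DWL = 2.671.
Increase = 2.671 − 1.22 = 1.45.

1.45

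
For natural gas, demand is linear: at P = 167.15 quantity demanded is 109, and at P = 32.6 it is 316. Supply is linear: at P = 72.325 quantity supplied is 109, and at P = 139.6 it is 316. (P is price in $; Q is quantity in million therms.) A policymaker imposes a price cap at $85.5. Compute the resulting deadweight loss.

$1568.25 million

Demand slope = (32.6 − 167.15)/(316 − 109) = −0.65, so P = 238 − 0.65Q.
Supply slope = (139.6 − 72.325)/(316 − 109) = 0.325, so P = 36.9 + 0.325Q.
Competitive equilibrium: 238 − 0.65Q = 36.9 + 0.325Q → Q* = 206.2564, P* = 103.9333.
At the ceiling P = 85.5, quantity supplied = (85.5 − 36.9)/0.325 = 149.5385.
Willingness to pay at Q' = 149.5385: 238 − 0.65·149.5385 = 140.8.
ΔQ = 206.2564 − 149.5385 = 56.7179; wedge = 140.8 − 85.5 = 55.3.
The triangle = ½ × 56.7179 × 55.3 = $1568.25 million.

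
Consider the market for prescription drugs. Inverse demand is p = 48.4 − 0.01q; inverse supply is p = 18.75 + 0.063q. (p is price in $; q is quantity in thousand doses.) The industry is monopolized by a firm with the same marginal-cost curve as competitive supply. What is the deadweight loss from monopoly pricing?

$87.41 thousand

Competitive equilibrium: 48.4 − 0.01q = 18.75 + 0.063q → q* = 406.1644, p* = 44.3384.
Marginal revenue: MR = 48.4 − 0.02q. Set MR = MC: 48.4 − 0.02q = 18.75 + 0.063q → q_m = 357.2289.
Price p_m = 48.4 − 0.01·357.2289 = 44.8277; MC(q_m) = 18.75 + 0.063·357.2289 = 41.2554.
Competitive q* = 406.1644, so Δq = 48.9355; wedge = 44.8277 − 41.2554 = 3.5723.
Welfare loss = ½ × 48.9355 × 3.5723 = $87.41 thousand.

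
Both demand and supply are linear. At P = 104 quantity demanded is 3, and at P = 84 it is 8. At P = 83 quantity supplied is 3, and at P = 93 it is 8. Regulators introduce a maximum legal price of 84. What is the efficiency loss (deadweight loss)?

Demand slope = (84 − 104)/(8 − 3) = −4, so P = 116 − 4Q.
Supply slope = (93 − 83)/(8 − 3) = 2, so P = 77 + 2Q.
Competitive equilibrium: 116 − 4Q = 77 + 2Q → Q* = 6.5, P* = 90.
At the ceiling P = 84, quantity supplied = (84 − 77)/2 = 3.5.
Willingness to pay at Q' = 3.5: 116 − 4·3.5 = 102.
ΔQ = 6.5 − 3.5 = 3; wedge = 102 − 84 = 18.
Deadweight loss = ½ × 3 × 18 = 27.

27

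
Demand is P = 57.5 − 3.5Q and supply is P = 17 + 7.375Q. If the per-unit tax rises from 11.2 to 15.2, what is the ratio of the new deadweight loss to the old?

Competitive equilibrium: 57.5 − 3.5Q = 17 + 7.375Q → Q* = 3.7241, P* = 44.4655.
For a per-unit tax t: ΔQ = t/10.875, so DWL = ½·t·(t/10.875) = t²/21.75.
At t = 11.2: DWL = 5.767. At t = 15.2: DWL = 10.623.
Ratio = (15.2/11.2)² = 1.842.

1.842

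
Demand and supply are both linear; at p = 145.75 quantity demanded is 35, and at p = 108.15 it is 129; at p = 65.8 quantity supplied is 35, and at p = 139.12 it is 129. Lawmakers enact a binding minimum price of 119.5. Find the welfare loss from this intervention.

Demand slope = (108.15 − 145.75)/(129 − 35) = −0.4, so p = 159.75 − 0.4q.
Supply slope = (139.12 − 65.8)/(129 − 35) = 0.78, so p = 38.5 + 0.78q.
Competitive equilibrium: 159.75 − 0.4q = 38.5 + 0.78q → q* = 102.7542, p* = 118.6483.
At the floor p = 119.5, quantity demanded = (159.75 − 119.5)/0.4 = 100.625.
Sellers' marginal cost at q' = 100.625: 38.5 + 0.78·100.625 = 116.9875.
Δq = 102.7542 − 100.625 = 2.1292; wedge = 119.5 − 116.9875 = 2.5125.
Welfare loss = ½ × 2.1292 × 2.5125 = 2.67.

2.67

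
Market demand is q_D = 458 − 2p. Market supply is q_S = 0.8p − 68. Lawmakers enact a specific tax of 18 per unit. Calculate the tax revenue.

1296

In inverse form: demand p = 229 − 0.5q, supply p = 85 + 1.25q.
Competitive equilibrium: 229 − 0.5q = 85 + 1.25q → q* = 82.2857, p* = 187.8571.
With the tax, the buyer price exceeds the seller price by 18: (229 − 0.5q) − (85 + 1.25q) = 18 → q' = 72.
Tax revenue = 18 × 72 = 1296.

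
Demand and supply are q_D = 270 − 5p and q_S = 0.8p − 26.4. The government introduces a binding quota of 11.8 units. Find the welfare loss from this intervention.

In inverse form: demand p = 54 − 0.2q, supply p = 33 + 1.25q.
Competitive equilibrium: 54 − 0.2q = 33 + 1.25q → q* = 14.4828, p* = 51.1034.
At q = 11.8: demand price = 54 − 0.2·11.8 = 51.64; supply price = 33 + 1.25·11.8 = 47.75.
Δq = 14.4828 − 11.8 = 2.6828; wedge = 51.64 − 47.75 = 3.89.
The triangle = ½ × 2.6828 × 3.89 = 5.22.

5.22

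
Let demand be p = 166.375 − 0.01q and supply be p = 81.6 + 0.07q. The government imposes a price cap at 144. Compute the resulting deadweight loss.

1132.44

Competitive equilibrium: 166.375 − 0.01q = 81.6 + 0.07q → q* = 1059.6875, p* = 155.7781.
At the ceiling p = 144, quantity supplied = (144 − 81.6)/0.07 = 891.4286.
Willingness to pay at q' = 891.4286: 166.375 − 0.01·891.4286 = 157.4607.
Δq = 1059.6875 − 891.4286 = 168.2589; wedge = 157.4607 − 144 = 13.4607.
The triangle = ½ × 168.2589 × 13.4607 = 1132.44.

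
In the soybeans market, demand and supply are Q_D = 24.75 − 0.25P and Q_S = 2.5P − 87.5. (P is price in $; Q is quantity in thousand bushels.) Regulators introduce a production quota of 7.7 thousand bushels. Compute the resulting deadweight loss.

$103.09 thousand

In inverse form: demand P = 99 − 4Q, supply P = 35 + 0.4Q.
Competitive equilibrium: 99 − 4Q = 35 + 0.4Q → Q* = 14.5455, P* = 40.8182.
At Q = 7.7: demand price = 99 − 4·7.7 = 68.2; supply price = 35 + 0.4·7.7 = 38.08.
ΔQ = 14.5455 − 7.7 = 6.8455; wedge = 68.2 − 38.08 = 30.12.
Deadweight loss = ½ × 6.8455 × 30.12 = $103.09 thousand.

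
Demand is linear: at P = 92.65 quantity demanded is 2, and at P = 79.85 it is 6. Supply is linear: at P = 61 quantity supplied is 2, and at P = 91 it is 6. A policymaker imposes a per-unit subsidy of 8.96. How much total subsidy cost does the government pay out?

51.93

Demand slope = (79.85 − 92.65)/(6 − 2) = −3.2, so P = 99.05 − 3.2Q.
Supply slope = (91 − 61)/(6 − 2) = 7.5, so P = 46 + 7.5Q.
Competitive equilibrium: 99.05 − 3.2Q = 46 + 7.5Q → Q* = 4.9579, P* = 83.1846.
The subsidy lowers effective supply by 8.96: P = 37.04 + 7.5Q.
New quantity: 99.05 − 3.2Q = 37.04 + 7.5Q → Q' = 5.7953.
Total subsidy cost = 8.96 × 5.7953 = 51.93.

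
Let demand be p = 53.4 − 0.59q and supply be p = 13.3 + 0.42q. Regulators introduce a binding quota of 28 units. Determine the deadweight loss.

Competitive equilibrium: 53.4 − 0.59q = 13.3 + 0.42q → q* = 39.703, p* = 29.9752.
At q = 28: demand price = 53.4 − 0.59·28 = 36.88; supply price = 13.3 + 0.42·28 = 25.06.
Δq = 39.703 − 28 = 11.703; wedge = 36.88 − 25.06 = 11.82.
The triangle = ½ × 11.703 × 11.82 = 69.16.

69.16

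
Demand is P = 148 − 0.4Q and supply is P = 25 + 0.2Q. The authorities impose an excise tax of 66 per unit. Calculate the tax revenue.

Competitive equilibrium: 148 − 0.4Q = 25 + 0.2Q → Q* = 205, P* = 66.
With the tax, the buyer price exceeds the seller price by 66: (148 − 0.4Q) − (25 + 0.2Q) = 66 → Q' = 95.
Tax revenue = 66 × 95 = 6270.

6270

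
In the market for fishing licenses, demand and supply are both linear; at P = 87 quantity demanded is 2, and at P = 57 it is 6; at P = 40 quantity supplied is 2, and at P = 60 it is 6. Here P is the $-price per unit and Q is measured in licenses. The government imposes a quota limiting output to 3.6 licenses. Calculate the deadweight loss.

Demand slope = (57 − 87)/(6 − 2) = −7.5, so P = 102 − 7.5Q.
Supply slope = (60 − 40)/(6 − 2) = 5, so P = 30 + 5Q.
Competitive equilibrium: 102 − 7.5Q = 30 + 5Q → Q* = 5.76, P* = 58.8.
At Q = 3.6: demand price = 102 − 7.5·3.6 = 75; supply price = 30 + 5·3.6 = 48.
ΔQ = 5.76 − 3.6 = 2.16; wedge = 75 − 48 = 27.
DWL = ½ × 2.16 × 27 = $29.16.

$29.16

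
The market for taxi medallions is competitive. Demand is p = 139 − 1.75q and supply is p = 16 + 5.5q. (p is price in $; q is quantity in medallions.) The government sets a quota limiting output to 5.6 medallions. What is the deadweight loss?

Competitive equilibrium: 139 − 1.75q = 16 + 5.5q → q* = 16.9655, p* = 109.3103.
At q = 5.6: demand price = 139 − 1.75·5.6 = 129.2; supply price = 16 + 5.5·5.6 = 46.8.
Δq = 16.9655 − 5.6 = 11.3655; wedge = 129.2 − 46.8 = 82.4.
DWL = ½ × 11.3655 × 82.4 = $468.26.

$468.26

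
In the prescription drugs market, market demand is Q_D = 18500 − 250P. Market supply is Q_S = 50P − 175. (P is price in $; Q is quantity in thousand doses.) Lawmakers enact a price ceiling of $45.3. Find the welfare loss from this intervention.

$8619.075 thousand

In inverse form: demand P = 74 − 0.004Q, supply P = 3.5 + 0.02Q.
Competitive equilibrium: 74 − 0.004Q = 3.5 + 0.02Q → Q* = 2937.5, P* = 62.25.
At the ceiling P = 45.3, quantity supplied = (45.3 − 3.5)/0.02 = 2090.
Willingness to pay at Q' = 2090: 74 − 0.004·2090 = 65.64.
ΔQ = 2937.5 − 2090 = 847.5; wedge = 65.64 − 45.3 = 20.34.
Welfare loss = ½ × 847.5 × 20.34 = $8619.075 thousand.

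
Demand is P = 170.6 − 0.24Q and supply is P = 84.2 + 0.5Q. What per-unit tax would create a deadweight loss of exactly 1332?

44.4

Competitive equilibrium: 170.6 − 0.24Q = 84.2 + 0.5Q → Q* = 116.7568, P* = 142.5784.
A tax t gives ΔQ = t/0.74 and wedge t, so DWL = t²/1.48.
t²/1.48 = 1332 → t² = 1971.36 → t = 44.4.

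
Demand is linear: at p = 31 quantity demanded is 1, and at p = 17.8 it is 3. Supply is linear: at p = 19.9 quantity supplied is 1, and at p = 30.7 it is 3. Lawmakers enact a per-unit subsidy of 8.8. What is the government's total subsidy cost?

Demand slope = (17.8 − 31)/(3 − 1) = −6.6, so p = 37.6 − 6.6q.
Supply slope = (30.7 − 19.9)/(3 − 1) = 5.4, so p = 14.5 + 5.4q.
Competitive equilibrium: 37.6 − 6.6q = 14.5 + 5.4q → q* = 1.925, p* = 24.895.
The subsidy lowers effective supply by 8.8: p = 5.7 + 5.4q.
New quantity: 37.6 − 6.6q = 5.7 + 5.4q → q' = 2.6583.
Total subsidy cost = 8.8 × 2.6583 = 23.39.

23.39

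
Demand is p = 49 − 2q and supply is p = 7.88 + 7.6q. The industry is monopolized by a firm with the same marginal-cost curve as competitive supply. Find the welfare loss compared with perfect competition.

Competitive equilibrium: 49 − 2q = 7.88 + 7.6q → q* = 4.2833, p* = 40.4333.
Marginal revenue: MR = 49 − 4q. Set MR = MC: 49 − 4q = 7.88 + 7.6q → q_m = 3.5448.
Price p_m = 49 − 2·3.5448 = 41.9104; MC(q_m) = 7.88 + 7.6·3.5448 = 34.8205.
Competitive q* = 4.2833, so Δq = 0.7385; wedge = 41.9104 − 34.8205 = 7.0899.
DWL = ½ × 0.7385 × 7.0899 = 2.62.

2.62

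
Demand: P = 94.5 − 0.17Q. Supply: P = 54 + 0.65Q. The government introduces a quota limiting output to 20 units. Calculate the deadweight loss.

Competitive equilibrium: 94.5 − 0.17Q = 54 + 0.65Q → Q* = 49.3902, P* = 86.1037.
At Q = 20: demand price = 94.5 − 0.17·20 = 91.1; supply price = 54 + 0.65·20 = 67.
ΔQ = 49.3902 − 20 = 29.3902; wedge = 91.1 − 67 = 24.1.
DWL = ½ × 29.3902 × 24.1 = 354.15.

354.15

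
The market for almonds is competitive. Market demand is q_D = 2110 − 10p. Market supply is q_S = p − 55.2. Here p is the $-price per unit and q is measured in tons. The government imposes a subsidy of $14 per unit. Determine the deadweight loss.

$89.09

In inverse form: demand p = 211 − 0.1q, supply p = 55.2 + q.
Competitive equilibrium: 211 − 0.1q = 55.2 + q → q* = 141.6364, p* = 196.8364.
The subsidy lowers effective supply by 14: p = 41.2 + q.
New quantity: 211 − 0.1q = 41.2 + q → q' = 154.3636.
Overproduction Δq = 154.3636 − 141.6364 = 12.7272; wedge = subsidy = 14.
Welfare loss = ½ × 12.7272 × 14 = $89.09.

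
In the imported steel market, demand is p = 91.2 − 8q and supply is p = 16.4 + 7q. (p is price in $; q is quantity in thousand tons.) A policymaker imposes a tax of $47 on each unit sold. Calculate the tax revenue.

$87.11 thousand

Competitive equilibrium: 91.2 − 8q = 16.4 + 7q → q* = 4.9867, p* = 51.3067.
With the tax, the buyer price exceeds the seller price by 47: (91.2 − 8q) − (16.4 + 7q) = 47 → q' = 1.8533.
Tax revenue = 47 × 1.8533 = $87.11 thousand.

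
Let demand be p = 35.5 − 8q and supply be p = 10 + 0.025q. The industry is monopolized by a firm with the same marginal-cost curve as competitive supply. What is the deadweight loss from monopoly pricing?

Competitive equilibrium: 35.5 − 8q = 10 + 0.025q → q* = 3.1776, p* = 10.0794.
Marginal revenue: MR = 35.5 − 16q. Set MR = MC: 35.5 − 16q = 10 + 0.025q → q_m = 1.5913.
Price p_m = 35.5 − 8·1.5913 = 22.7696; MC(q_m) = 10 + 0.025·1.5913 = 10.0398.
Competitive q* = 3.1776, so Δq = 1.5863; wedge = 22.7696 − 10.0398 = 12.7298.
DWL = ½ × 1.5863 × 12.7298 = 10.10.

10.10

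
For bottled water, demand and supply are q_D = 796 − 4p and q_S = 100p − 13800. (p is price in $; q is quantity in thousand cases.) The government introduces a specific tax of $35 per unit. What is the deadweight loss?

In inverse form: demand p = 199 − 0.25q, supply p = 138 + 0.01q.
Competitive equilibrium: 199 − 0.25q = 138 + 0.01q → q* = 234.6154, p* = 140.3462.
With the tax, the buyer price exceeds the seller price by 35: (199 − 0.25q) − (138 + 0.01q) = 35 → q' = 100.
Δq = 234.6154 − 100 = 134.6154; the wedge equals the tax, 35.
DWL = ½ × 134.6154 × 35 = $2355.77 thousand.

$2355.77 thousand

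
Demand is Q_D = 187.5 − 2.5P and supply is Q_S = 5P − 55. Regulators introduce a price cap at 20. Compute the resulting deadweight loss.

In inverse form: demand P = 75 − 0.4Q, supply P = 11 + 0.2Q.
Competitive equilibrium: 75 − 0.4Q = 11 + 0.2Q → Q* = 106.6667, P* = 32.3333.
At the ceiling P = 20, quantity supplied = (20 − 11)/0.2 = 45.
Willingness to pay at Q' = 45: 75 − 0.4·45 = 57.
ΔQ = 106.6667 − 45 = 61.6667; wedge = 57 − 20 = 37.
The triangle = ½ × 61.6667 × 37 = 1140.83.

1140.83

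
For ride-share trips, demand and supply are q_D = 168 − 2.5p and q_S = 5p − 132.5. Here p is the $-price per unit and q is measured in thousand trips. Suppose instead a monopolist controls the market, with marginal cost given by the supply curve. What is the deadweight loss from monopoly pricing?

In inverse form: demand p = 67.2 − 0.4q, supply p = 26.5 + 0.2q.
Competitive equilibrium: 67.2 − 0.4q = 26.5 + 0.2q → q* = 67.8333, p* = 40.0667.
Marginal revenue: MR = 67.2 − 0.8q. Set MR = MC: 67.2 − 0.8q = 26.5 + 0.2q → q_m = 40.7.
Price p_m = 67.2 − 0.4·40.7 = 50.92; MC(q_m) = 26.5 + 0.2·40.7 = 34.64.
Competitive q* = 67.8333, so Δq = 27.1333; wedge = 50.92 − 34.64 = 16.28.
Deadweight loss = ½ × 27.1333 × 16.28 = $220.87 thousand.

$220.87 thousand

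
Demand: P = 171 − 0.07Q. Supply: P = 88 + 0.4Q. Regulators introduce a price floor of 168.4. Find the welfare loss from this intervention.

Competitive equilibrium: 171 − 0.07Q = 88 + 0.4Q → Q* = 176.59574, P* = 158.6383.
At the floor P = 168.4, quantity demanded = (171 − 168.4)/0.07 = 37.14286.
Sellers' marginal cost at Q' = 37.14286: 88 + 0.4·37.14286 = 102.85714.
ΔQ = 176.59574 − 37.14286 = 139.45288; wedge = 168.4 − 102.85714 = 65.54286.
DWL = ½ × 139.45288 × 65.54286 = 4570.07.

4570.07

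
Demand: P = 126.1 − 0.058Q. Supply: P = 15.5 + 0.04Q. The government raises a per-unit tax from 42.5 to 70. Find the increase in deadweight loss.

15784.44

Competitive equilibrium: 126.1 − 0.058Q = 15.5 + 0.04Q → Q* = 1128.5714, P* = 60.6429.
For a per-unit tax t: ΔQ = t/0.098, so DWL = ½·t·(t/0.098) = t²/0.196.
At t = 42.5: DWL = 9215.561. At t = 70: DWL = 25000.
Increase = 25000 − 9215.561 = 15784.44.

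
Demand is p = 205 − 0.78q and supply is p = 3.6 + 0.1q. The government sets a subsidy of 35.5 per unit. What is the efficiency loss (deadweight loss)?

716.05

Competitive equilibrium: 205 − 0.78q = 3.6 + 0.1q → q* = 228.8636, p* = 26.4864.
The subsidy lowers effective supply by 35.5: p = 0.1q − 31.9.
New quantity: 205 − 0.78q = 0.1q − 31.9 → q' = 269.2045.
Overproduction Δq = 269.2045 − 228.8636 = 40.3409; wedge = subsidy = 35.5.
The triangle = ½ × 40.3409 × 35.5 = 716.05.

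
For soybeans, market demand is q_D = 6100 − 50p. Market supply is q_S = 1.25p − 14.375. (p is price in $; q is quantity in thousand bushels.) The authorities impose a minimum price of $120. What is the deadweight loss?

In inverse form: demand p = 122 − 0.02q, supply p = 11.5 + 0.8q.
Competitive equilibrium: 122 − 0.02q = 11.5 + 0.8q → q* = 134.7561, p* = 119.3049.
At the floor p = 120, quantity demanded = (122 − 120)/0.02 = 100.
Sellers' marginal cost at q' = 100: 11.5 + 0.8·100 = 91.5.
Δq = 134.7561 − 100 = 34.7561; wedge = 120 − 91.5 = 28.5.
DWL = ½ × 34.7561 × 28.5 = $495.27 thousand.

$495.27 thousand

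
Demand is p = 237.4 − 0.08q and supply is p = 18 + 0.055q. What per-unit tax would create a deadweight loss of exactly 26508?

84.6

Competitive equilibrium: 237.4 − 0.08q = 18 + 0.055q → q* = 1625.1852, p* = 107.3852.
A tax t gives Δq = t/0.135 and wedge t, so DWL = t²/0.27.
t²/0.27 = 26508 → t² = 7157.16 → t = 84.6.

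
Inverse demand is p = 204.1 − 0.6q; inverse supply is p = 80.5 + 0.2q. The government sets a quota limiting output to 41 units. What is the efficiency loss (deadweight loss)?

Competitive equilibrium: 204.1 − 0.6q = 80.5 + 0.2q → q* = 154.5, p* = 111.4.
At q = 41: demand price = 204.1 − 0.6·41 = 179.5; supply price = 80.5 + 0.2·41 = 88.7.
Δq = 154.5 − 41 = 113.5; wedge = 179.5 − 88.7 = 90.8.
DWL = ½ × 113.5 × 90.8 = 5152.90.

5152.90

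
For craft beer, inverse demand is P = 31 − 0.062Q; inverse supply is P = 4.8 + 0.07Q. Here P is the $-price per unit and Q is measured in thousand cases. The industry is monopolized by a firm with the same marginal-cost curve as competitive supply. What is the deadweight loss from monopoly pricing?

Competitive equilibrium: 31 − 0.062Q = 4.8 + 0.07Q → Q* = 198.4848, P* = 18.6939.
Marginal revenue: MR = 31 − 0.124Q. Set MR = MC: 31 − 0.124Q = 4.8 + 0.07Q → Q_m = 135.0515.
Price P_m = 31 − 0.062·135.0515 = 22.6268; MC(Q_m) = 4.8 + 0.07·135.0515 = 14.2536.
Competitive Q* = 198.4848, so ΔQ = 63.4333; wedge = 22.6268 − 14.2536 = 8.3732.
Welfare loss = ½ × 63.4333 × 8.3732 = $265.57 thousand.

$265.57 thousand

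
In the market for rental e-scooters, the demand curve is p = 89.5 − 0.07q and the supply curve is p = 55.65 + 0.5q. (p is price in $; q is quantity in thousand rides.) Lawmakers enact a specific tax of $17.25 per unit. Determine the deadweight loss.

$261.02 thousand

Competitive equilibrium: 89.5 − 0.07q = 55.65 + 0.5q → q* = 59.386, p* = 85.343.
With the tax, the buyer price exceeds the seller price by 17.25: (89.5 − 0.07q) − (55.65 + 0.5q) = 17.25 → q' = 29.1228.
Δq = 59.386 − 29.1228 = 30.2632; the wedge equals the tax, 17.25.
The triangle = ½ × 30.2632 × 17.25 = $261.02 thousand.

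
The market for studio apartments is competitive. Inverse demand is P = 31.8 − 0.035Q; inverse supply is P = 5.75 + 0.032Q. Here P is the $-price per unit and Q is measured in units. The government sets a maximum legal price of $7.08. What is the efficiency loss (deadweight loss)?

Competitive equilibrium: 31.8 − 0.035Q = 5.75 + 0.032Q → Q* = 388.806, P* = 18.1918.
At the ceiling P = 7.08, quantity supplied = (7.08 − 5.75)/0.032 = 41.5625.
Willingness to pay at Q' = 41.5625: 31.8 − 0.035·41.5625 = 30.3453.
ΔQ = 388.806 − 41.5625 = 347.2435; wedge = 30.3453 − 7.08 = 23.2653.
Welfare loss = ½ × 347.2435 × 23.2653 = $4039.36.

$4039.36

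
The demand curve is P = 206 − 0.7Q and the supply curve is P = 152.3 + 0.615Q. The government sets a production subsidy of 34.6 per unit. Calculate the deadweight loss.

455.19

Competitive equilibrium: 206 − 0.7Q = 152.3 + 0.615Q → Q* = 40.8365, P* = 177.4144.
The subsidy lowers effective supply by 34.6: P = 117.7 + 0.615Q.
New quantity: 206 − 0.7Q = 117.7 + 0.615Q → Q' = 67.1483.
Overproduction ΔQ = 67.1483 − 40.8365 = 26.3118; wedge = subsidy = 34.6.
Welfare loss = ½ × 26.3118 × 34.6 = 455.19.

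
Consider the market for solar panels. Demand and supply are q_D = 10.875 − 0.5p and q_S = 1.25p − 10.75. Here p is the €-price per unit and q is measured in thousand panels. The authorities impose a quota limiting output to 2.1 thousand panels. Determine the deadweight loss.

In inverse form: demand p = 21.75 − 2q, supply p = 8.6 + 0.8q.
Competitive equilibrium: 21.75 − 2q = 8.6 + 0.8q → q* = 4.6964, p* = 12.3571.
At q = 2.1: demand price = 21.75 − 2·2.1 = 17.55; supply price = 8.6 + 0.8·2.1 = 10.28.
Δq = 4.6964 − 2.1 = 2.5964; wedge = 17.55 − 10.28 = 7.27.
Deadweight loss = ½ × 2.5964 × 7.27 = €9.44 thousand.

€9.44 thousand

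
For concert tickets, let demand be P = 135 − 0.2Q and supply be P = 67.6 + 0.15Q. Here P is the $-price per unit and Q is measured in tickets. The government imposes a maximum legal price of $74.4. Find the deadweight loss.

$3793.83

Competitive equilibrium: 135 − 0.2Q = 67.6 + 0.15Q → Q* = 192.5714, P* = 96.4857.
At the ceiling P = 74.4, quantity supplied = (74.4 − 67.6)/0.15 = 45.3333.
Willingness to pay at Q' = 45.3333: 135 − 0.2·45.3333 = 125.9333.
ΔQ = 192.5714 − 45.3333 = 147.2381; wedge = 125.9333 − 74.4 = 51.5333.
Deadweight loss = ½ × 147.2381 × 51.5333 = $3793.83.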